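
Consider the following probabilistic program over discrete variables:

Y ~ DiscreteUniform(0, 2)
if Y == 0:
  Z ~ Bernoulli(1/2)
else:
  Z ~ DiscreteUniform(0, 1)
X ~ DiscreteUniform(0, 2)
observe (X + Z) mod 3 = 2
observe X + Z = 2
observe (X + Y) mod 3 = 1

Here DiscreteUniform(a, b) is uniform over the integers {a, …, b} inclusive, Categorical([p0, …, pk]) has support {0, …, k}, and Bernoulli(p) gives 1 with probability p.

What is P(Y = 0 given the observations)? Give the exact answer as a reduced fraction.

P(Y = 0 | obs) = 1/2

Enumerate traces; 2 have nonzero weight after conditioning:
  (Y=0, Z=1, X=1) weight 1/18
  (Y=2, Z=0, X=2) weight 1/18
Group by Y:
  weight(Y=0) = 1/18
  weight(Y=2) = 1/18
Total weight = 1/18 + 1/18 = 1/9
P(Y=0 | obs) = 1/18 / 1/9 = 1/2
P(Y=2 | obs) = 1/18 / 1/9 = 1/2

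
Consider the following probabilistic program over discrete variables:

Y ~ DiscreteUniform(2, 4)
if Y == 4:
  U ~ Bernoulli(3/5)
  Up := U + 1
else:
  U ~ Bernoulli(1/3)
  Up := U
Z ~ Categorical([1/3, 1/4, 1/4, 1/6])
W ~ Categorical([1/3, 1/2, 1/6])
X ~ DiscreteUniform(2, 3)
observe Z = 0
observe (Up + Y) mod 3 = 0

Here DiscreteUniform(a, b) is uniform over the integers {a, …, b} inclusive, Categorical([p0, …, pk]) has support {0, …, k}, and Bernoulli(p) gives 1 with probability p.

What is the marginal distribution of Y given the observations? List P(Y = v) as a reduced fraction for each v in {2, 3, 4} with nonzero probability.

P(Y=2) = 5/24, P(Y=3) = 5/12, P(Y=4) = 3/8

Enumerate traces; 18 have nonzero weight after conditioning:
  (Y=2, U=1, Z=0, W=0, X=2) weight 1/162
  (Y=2, U=1, Z=0, W=0, X=3) weight 1/162
  (Y=2, U=1, Z=0, W=1, X=2) weight 1/108
  (Y=2, U=1, Z=0, W=1, X=3) weight 1/108
  (Y=2, U=1, Z=0, W=2, X=2) weight 1/324
  (Y=2, U=1, Z=0, W=2, X=3) weight 1/324
  (Y=3, U=0, Z=0, W=0, X=2) weight 1/81
  (Y=3, U=0, Z=0, W=0, X=3) weight 1/81
  (Y=4, U=1, Z=0, W=0, X=2) weight 1/90
  … 9 more
Group by Y:
  weight(Y=2) = 1/27
  weight(Y=3) = 2/27
  weight(Y=4) = 1/15
Total weight = 1/27 + 2/27 + 1/15 = 8/45
P(Y=2 | obs) = 1/27 / 8/45 = 5/24
P(Y=3 | obs) = 2/27 / 8/45 = 5/12
P(Y=4 | obs) = 1/15 / 8/45 = 3/8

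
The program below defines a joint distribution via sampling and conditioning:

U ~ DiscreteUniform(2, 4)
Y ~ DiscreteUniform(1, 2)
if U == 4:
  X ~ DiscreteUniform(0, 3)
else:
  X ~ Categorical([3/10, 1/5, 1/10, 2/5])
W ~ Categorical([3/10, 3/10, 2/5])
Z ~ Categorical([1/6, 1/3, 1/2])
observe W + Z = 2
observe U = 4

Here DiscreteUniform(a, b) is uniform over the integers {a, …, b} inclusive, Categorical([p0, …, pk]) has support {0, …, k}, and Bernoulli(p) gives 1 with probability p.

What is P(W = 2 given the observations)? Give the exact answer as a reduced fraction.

Enumerate traces; 24 have nonzero weight after conditioning:
  (U=4, Y=1, X=0, W=0, Z=2) weight 1/160
  (U=4, Y=1, X=0, W=1, Z=1) weight 1/240
  (U=4, Y=1, X=0, W=2, Z=0) weight 1/360
  (U=4, Y=1, X=1, W=0, Z=2) weight 1/160
  (U=4, Y=1, X=1, W=1, Z=1) weight 1/240
  (U=4, Y=1, X=1, W=2, Z=0) weight 1/360
  (U=4, Y=1, X=2, W=0, Z=2) weight 1/160
  (U=4, Y=1, X=2, W=1, Z=1) weight 1/240
  … 16 more
Group by W:
  weight(W=0) = 1/20
  weight(W=1) = 1/30
  weight(W=2) = 1/45
Total weight = 1/20 + 1/30 + 1/45 = 19/180
P(W=0 | obs) = 1/20 / 19/180 = 9/19
P(W=1 | obs) = 1/30 / 19/180 = 6/19
P(W=2 | obs) = 1/45 / 19/180 = 4/19

P(W = 2 | obs) = 4/19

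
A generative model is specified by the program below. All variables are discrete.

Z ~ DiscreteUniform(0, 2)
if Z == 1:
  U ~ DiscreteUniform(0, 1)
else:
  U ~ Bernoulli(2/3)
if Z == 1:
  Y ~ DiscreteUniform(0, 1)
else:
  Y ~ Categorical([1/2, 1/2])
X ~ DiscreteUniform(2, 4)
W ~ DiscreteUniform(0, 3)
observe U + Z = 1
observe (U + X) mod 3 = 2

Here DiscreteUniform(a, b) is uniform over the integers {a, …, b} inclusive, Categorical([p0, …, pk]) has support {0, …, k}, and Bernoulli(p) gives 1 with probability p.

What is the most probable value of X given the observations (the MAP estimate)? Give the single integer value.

argmax_v P(X = v | obs) = 4

Enumerate traces; 16 have nonzero weight after conditioning:
  (Z=0, U=1, Y=0, X=4, W=0) weight 1/108
  (Z=0, U=1, Y=0, X=4, W=1) weight 1/108
  (Z=0, U=1, Y=0, X=4, W=2) weight 1/108
  (Z=0, U=1, Y=0, X=4, W=3) weight 1/108
  (Z=0, U=1, Y=1, X=4, W=0) weight 1/108
  (Z=0, U=1, Y=1, X=4, W=1) weight 1/108
  (Z=0, U=1, Y=1, X=4, W=2) weight 1/108
  (Z=0, U=1, Y=1, X=4, W=3) weight 1/108
  (Z=1, U=0, Y=0, X=2, W=0) weight 1/144
  … 7 more
Group by X:
  weight(X=2) = 1/18
  weight(X=4) = 2/27
Total weight = 1/18 + 2/27 = 7/54
P(X=2 | obs) = 1/18 / 7/54 = 3/7
P(X=4 | obs) = 2/27 / 7/54 = 4/7
argmax = 4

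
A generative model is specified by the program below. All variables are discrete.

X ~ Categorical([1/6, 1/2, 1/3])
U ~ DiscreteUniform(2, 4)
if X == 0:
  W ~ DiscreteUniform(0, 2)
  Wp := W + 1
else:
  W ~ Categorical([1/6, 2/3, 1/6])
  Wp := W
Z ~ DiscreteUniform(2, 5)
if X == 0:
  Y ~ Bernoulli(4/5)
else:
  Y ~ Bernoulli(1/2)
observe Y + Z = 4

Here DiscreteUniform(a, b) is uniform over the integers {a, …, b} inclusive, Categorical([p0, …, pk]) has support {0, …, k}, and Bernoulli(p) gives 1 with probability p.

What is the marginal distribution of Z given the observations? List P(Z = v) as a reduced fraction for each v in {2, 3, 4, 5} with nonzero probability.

Enumerate traces; 54 have nonzero weight after conditioning:
  (X=0, U=2, W=0, Z=3, Y=1) weight 1/270
  (X=0, U=2, W=0, Z=4, Y=0) weight 1/1080
  (X=0, U=2, W=1, Z=3, Y=1) weight 1/270
  (X=0, U=2, W=1, Z=4, Y=0) weight 1/1080
  (X=0, U=2, W=2, Z=3, Y=1) weight 1/270
  (X=0, U=2, W=2, Z=4, Y=0) weight 1/1080
  (X=0, U=3, W=0, Z=3, Y=1) weight 1/270
  (X=0, U=3, W=0, Z=4, Y=0) weight 1/1080
  … 46 more
Group by Z:
  weight(Z=3) = 11/80
  weight(Z=4) = 9/80
Total weight = 11/80 + 9/80 = 1/4
P(Z=3 | obs) = 11/80 / 1/4 = 11/20
P(Z=4 | obs) = 9/80 / 1/4 = 9/20

P(Z=3) = 11/20, P(Z=4) = 9/20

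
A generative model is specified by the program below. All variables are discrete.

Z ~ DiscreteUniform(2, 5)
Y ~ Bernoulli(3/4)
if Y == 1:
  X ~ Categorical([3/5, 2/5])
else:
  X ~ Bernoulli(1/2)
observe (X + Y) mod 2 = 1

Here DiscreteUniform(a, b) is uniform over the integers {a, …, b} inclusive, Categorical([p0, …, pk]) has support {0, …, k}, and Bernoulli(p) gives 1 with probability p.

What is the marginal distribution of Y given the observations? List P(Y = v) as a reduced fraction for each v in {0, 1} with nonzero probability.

Enumerate traces; 8 have nonzero weight after conditioning:
  (Z=2, Y=0, X=1) weight 1/32
  (Z=2, Y=1, X=0) weight 9/80
  (Z=3, Y=0, X=1) weight 1/32
  (Z=3, Y=1, X=0) weight 9/80
  (Z=4, Y=0, X=1) weight 1/32
  (Z=4, Y=1, X=0) weight 9/80
  (Z=5, Y=0, X=1) weight 1/32
  (Z=5, Y=1, X=0) weight 9/80
Group by Y:
  weight(Y=0) = 1/8
  weight(Y=1) = 9/20
Total weight = 1/8 + 9/20 = 23/40
P(Y=0 | obs) = 1/8 / 23/40 = 5/23
P(Y=1 | obs) = 9/20 / 23/40 = 18/23

P(Y=0) = 5/23, P(Y=1) = 18/23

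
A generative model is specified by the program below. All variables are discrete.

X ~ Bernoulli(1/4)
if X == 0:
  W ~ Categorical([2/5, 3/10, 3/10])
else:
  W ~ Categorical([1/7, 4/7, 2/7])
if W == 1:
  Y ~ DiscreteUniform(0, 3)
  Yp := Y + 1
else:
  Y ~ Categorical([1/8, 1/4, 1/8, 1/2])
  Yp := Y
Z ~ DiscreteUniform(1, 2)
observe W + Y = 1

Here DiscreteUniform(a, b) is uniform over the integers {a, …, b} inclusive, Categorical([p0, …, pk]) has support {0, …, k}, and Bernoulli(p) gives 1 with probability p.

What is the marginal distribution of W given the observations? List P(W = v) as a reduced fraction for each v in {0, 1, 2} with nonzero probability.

Enumerate traces; 8 have nonzero weight after conditioning:
  (X=0, W=0, Y=1, Z=1) weight 3/80
  (X=0, W=0, Y=1, Z=2) weight 3/80
  (X=0, W=1, Y=0, Z=1) weight 9/320
  (X=0, W=1, Y=0, Z=2) weight 9/320
  (X=1, W=0, Y=1, Z=1) weight 1/224
  (X=1, W=0, Y=1, Z=2) weight 1/224
  (X=1, W=1, Y=0, Z=1) weight 1/56
  (X=1, W=1, Y=0, Z=2) weight 1/56
Group by W:
  weight(W=0) = 47/560
  weight(W=1) = 103/1120
Total weight = 47/560 + 103/1120 = 197/1120
P(W=0 | obs) = 47/560 / 197/1120 = 94/197
P(W=1 | obs) = 103/1120 / 197/1120 = 103/197

P(W=0) = 94/197, P(W=1) = 103/197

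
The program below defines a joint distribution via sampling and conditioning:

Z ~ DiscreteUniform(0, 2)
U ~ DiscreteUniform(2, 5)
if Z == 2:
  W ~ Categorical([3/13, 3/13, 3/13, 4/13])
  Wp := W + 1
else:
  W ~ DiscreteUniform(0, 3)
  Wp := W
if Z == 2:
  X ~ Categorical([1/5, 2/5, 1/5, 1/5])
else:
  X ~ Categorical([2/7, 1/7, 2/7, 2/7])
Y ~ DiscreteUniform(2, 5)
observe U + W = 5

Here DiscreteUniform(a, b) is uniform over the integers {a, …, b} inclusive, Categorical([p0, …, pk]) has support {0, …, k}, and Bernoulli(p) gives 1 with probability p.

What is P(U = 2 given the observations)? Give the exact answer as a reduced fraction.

Enumerate traces; 192 have nonzero weight after conditioning:
  (Z=0, U=2, W=3, X=0, Y=2) weight 1/672
  (Z=0, U=2, W=3, X=0, Y=3) weight 1/672
  (Z=0, U=2, W=3, X=0, Y=4) weight 1/672
  (Z=0, U=2, W=3, X=0, Y=5) weight 1/672
  (Z=0, U=2, W=3, X=1, Y=2) weight 1/1344
  (Z=0, U=2, W=3, X=1, Y=3) weight 1/1344
  (Z=0, U=2, W=3, X=1, Y=4) weight 1/1344
  (Z=0, U=2, W=3, X=1, Y=5) weight 1/1344
  (Z=0, U=3, W=2, X=0, Y=2) weight 1/672
  (Z=0, U=4, W=1, X=0, Y=2) weight 1/672
  … 182 more
Group by U:
  weight(U=2) = 7/104
  weight(U=3) = 19/312
  weight(U=4) = 19/312
  weight(U=5) = 19/312
Total weight = 7/104 + 19/312 + 19/312 + 19/312 = 1/4
P(U=2 | obs) = 7/104 / 1/4 = 7/26
P(U=3 | obs) = 19/312 / 1/4 = 19/78
P(U=4 | obs) = 19/312 / 1/4 = 19/78
P(U=5 | obs) = 19/312 / 1/4 = 19/78

P(U = 2 | obs) = 7/26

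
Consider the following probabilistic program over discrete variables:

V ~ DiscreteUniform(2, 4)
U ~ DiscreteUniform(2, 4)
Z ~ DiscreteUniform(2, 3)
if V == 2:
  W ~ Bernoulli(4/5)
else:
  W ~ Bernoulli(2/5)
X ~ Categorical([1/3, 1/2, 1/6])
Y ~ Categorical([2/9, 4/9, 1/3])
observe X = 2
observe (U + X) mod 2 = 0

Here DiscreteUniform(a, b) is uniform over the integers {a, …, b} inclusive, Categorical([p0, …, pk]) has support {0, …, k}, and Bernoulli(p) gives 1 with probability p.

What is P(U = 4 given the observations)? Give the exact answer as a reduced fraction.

Enumerate traces; 72 have nonzero weight after conditioning:
  (V=2, U=2, Z=2, W=0, X=2, Y=0) weight 1/2430
  (V=2, U=2, Z=2, W=0, X=2, Y=1) weight 1/1215
  (V=2, U=2, Z=2, W=0, X=2, Y=2) weight 1/1620
  (V=2, U=2, Z=2, W=1, X=2, Y=0) weight 2/1215
  (V=2, U=2, Z=2, W=1, X=2, Y=1) weight 4/1215
  (V=2, U=2, Z=2, W=1, X=2, Y=2) weight 1/405
  (V=2, U=2, Z=3, W=0, X=2, Y=0) weight 1/2430
  (V=2, U=2, Z=3, W=0, X=2, Y=1) weight 1/1215
  (V=2, U=4, Z=2, W=0, X=2, Y=0) weight 1/2430
  … 63 more
Group by U:
  weight(U=2) = 1/18
  weight(U=4) = 1/18
Total weight = 1/18 + 1/18 = 1/9
P(U=2 | obs) = 1/18 / 1/9 = 1/2
P(U=4 | obs) = 1/18 / 1/9 = 1/2

P(U = 4 | obs) = 1/2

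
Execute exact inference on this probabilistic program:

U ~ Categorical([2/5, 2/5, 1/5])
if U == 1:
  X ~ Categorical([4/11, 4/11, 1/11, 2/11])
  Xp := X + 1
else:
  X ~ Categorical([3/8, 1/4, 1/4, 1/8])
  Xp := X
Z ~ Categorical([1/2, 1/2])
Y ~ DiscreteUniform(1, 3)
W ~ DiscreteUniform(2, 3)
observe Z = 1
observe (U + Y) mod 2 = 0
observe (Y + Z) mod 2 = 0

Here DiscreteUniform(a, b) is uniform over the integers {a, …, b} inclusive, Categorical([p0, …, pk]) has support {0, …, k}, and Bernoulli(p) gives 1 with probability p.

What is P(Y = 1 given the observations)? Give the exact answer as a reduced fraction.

Enumerate traces; 16 have nonzero weight after conditioning:
  (U=1, X=0, Z=1, Y=1, W=2) weight 2/165
  (U=1, X=0, Z=1, Y=1, W=3) weight 2/165
  (U=1, X=0, Z=1, Y=3, W=2) weight 2/165
  (U=1, X=0, Z=1, Y=3, W=3) weight 2/165
  (U=1, X=1, Z=1, Y=1, W=2) weight 2/165
  (U=1, X=1, Z=1, Y=1, W=3) weight 2/165
  (U=1, X=1, Z=1, Y=3, W=2) weight 2/165
  (U=1, X=1, Z=1, Y=3, W=3) weight 2/165
  … 8 more
Group by Y:
  weight(Y=1) = 1/15
  weight(Y=3) = 1/15
Total weight = 1/15 + 1/15 = 2/15
P(Y=1 | obs) = 1/15 / 2/15 = 1/2
P(Y=3 | obs) = 1/15 / 2/15 = 1/2

P(Y = 1 | obs) = 1/2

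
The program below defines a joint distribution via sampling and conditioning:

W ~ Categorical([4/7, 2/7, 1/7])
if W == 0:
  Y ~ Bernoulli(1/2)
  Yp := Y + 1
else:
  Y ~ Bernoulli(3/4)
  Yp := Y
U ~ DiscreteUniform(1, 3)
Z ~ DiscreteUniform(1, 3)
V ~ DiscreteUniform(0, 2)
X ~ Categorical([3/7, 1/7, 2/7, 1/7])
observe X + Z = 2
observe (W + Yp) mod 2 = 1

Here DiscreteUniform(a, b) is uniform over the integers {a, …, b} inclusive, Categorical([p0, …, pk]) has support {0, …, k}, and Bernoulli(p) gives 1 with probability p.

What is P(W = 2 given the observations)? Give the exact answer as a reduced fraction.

Enumerate traces; 54 have nonzero weight after conditioning:
  (W=0, Y=0, U=1, Z=1, V=0, X=1) weight 2/1323
  (W=0, Y=0, U=1, Z=1, V=1, X=1) weight 2/1323
  (W=0, Y=0, U=1, Z=1, V=2, X=1) weight 2/1323
  (W=0, Y=0, U=1, Z=2, V=0, X=0) weight 2/441
  (W=0, Y=0, U=1, Z=2, V=1, X=0) weight 2/441
  (W=0, Y=0, U=1, Z=2, V=2, X=0) weight 2/441
  (W=0, Y=0, U=2, Z=1, V=0, X=1) weight 2/1323
  (W=0, Y=0, U=2, Z=1, V=1, X=1) weight 2/1323
  (W=1, Y=0, U=1, Z=1, V=0, X=1) weight 1/2646
  (W=2, Y=1, U=1, Z=1, V=0, X=1) weight 1/1764
  … 44 more
Group by W:
  weight(W=0) = 8/147
  weight(W=1) = 2/147
  weight(W=2) = 1/49
Total weight = 8/147 + 2/147 + 1/49 = 13/147
P(W=0 | obs) = 8/147 / 13/147 = 8/13
P(W=1 | obs) = 2/147 / 13/147 = 2/13
P(W=2 | obs) = 1/49 / 13/147 = 3/13

P(W = 2 | obs) = 3/13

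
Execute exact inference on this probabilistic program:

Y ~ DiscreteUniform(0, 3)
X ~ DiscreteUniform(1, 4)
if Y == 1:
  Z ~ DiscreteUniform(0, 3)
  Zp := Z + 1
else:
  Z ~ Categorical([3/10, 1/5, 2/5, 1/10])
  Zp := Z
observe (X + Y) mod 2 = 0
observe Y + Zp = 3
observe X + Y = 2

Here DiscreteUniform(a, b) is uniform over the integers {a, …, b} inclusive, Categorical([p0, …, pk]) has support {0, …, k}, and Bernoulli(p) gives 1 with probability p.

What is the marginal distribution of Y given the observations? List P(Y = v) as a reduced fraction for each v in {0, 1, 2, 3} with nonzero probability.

P(Y=0) = 2/7, P(Y=1) = 5/7

Enumerate traces; 2 have nonzero weight after conditioning:
  (Y=0, X=2, Z=3) weight 1/160
  (Y=1, X=1, Z=1) weight 1/64
Group by Y:
  weight(Y=0) = 1/160
  weight(Y=1) = 1/64
Total weight = 1/160 + 1/64 = 7/320
P(Y=0 | obs) = 1/160 / 7/320 = 2/7
P(Y=1 | obs) = 1/64 / 7/320 = 5/7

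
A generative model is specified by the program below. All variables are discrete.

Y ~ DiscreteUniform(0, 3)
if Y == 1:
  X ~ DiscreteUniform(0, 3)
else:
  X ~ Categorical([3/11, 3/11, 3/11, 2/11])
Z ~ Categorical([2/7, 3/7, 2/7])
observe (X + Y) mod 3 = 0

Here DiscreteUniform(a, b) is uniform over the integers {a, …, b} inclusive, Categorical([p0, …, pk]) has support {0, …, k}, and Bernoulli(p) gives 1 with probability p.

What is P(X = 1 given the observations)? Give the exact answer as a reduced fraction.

P(X = 1 | obs) = 4/21

Enumerate traces; 18 have nonzero weight after conditioning:
  (Y=0, X=0, Z=0) weight 3/154
  (Y=0, X=0, Z=1) weight 9/308
  (Y=0, X=0, Z=2) weight 3/154
  (Y=0, X=3, Z=0) weight 1/77
  (Y=0, X=3, Z=1) weight 3/154
  (Y=0, X=3, Z=2) weight 1/77
  (Y=1, X=2, Z=0) weight 1/56
  (Y=1, X=2, Z=1) weight 3/112
  (Y=2, X=1, Z=0) weight 3/154
  … 9 more
Group by X:
  weight(X=0) = 3/22
  weight(X=1) = 3/44
  weight(X=2) = 1/16
  weight(X=3) = 1/11
Total weight = 3/22 + 3/44 + 1/16 + 1/11 = 63/176
P(X=0 | obs) = 3/22 / 63/176 = 8/21
P(X=1 | obs) = 3/44 / 63/176 = 4/21
P(X=2 | obs) = 1/16 / 63/176 = 11/63
P(X=3 | obs) = 1/11 / 63/176 = 16/63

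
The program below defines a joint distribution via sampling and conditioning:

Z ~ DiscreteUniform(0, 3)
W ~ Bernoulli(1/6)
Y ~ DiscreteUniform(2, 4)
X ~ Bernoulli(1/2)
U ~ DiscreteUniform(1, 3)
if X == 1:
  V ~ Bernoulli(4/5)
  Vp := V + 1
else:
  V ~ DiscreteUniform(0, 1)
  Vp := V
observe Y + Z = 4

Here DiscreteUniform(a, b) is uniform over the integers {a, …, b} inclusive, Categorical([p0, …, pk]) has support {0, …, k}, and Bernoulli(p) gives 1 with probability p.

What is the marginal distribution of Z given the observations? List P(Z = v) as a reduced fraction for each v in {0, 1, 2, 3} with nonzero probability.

Enumerate traces; 72 have nonzero weight after conditioning:
  (Z=0, W=0, Y=4, X=0, U=1, V=0) weight 5/864
  (Z=0, W=0, Y=4, X=0, U=1, V=1) weight 5/864
  (Z=0, W=0, Y=4, X=0, U=2, V=0) weight 5/864
  (Z=0, W=0, Y=4, X=0, U=2, V=1) weight 5/864
  (Z=0, W=0, Y=4, X=0, U=3, V=0) weight 5/864
  (Z=0, W=0, Y=4, X=0, U=3, V=1) weight 5/864
  (Z=0, W=0, Y=4, X=1, U=1, V=0) weight 1/432
  (Z=0, W=0, Y=4, X=1, U=1, V=1) weight 1/108
  (Z=1, W=0, Y=3, X=0, U=1, V=0) weight 5/864
  (Z=2, W=0, Y=2, X=0, U=1, V=0) weight 5/864
  … 62 more
Group by Z:
  weight(Z=0) = 1/12
  weight(Z=1) = 1/12
  weight(Z=2) = 1/12
Total weight = 1/12 + 1/12 + 1/12 = 1/4
P(Z=0 | obs) = 1/12 / 1/4 = 1/3
P(Z=1 | obs) = 1/12 / 1/4 = 1/3
P(Z=2 | obs) = 1/12 / 1/4 = 1/3

P(Z=0) = 1/3, P(Z=1) = 1/3, P(Z=2) = 1/3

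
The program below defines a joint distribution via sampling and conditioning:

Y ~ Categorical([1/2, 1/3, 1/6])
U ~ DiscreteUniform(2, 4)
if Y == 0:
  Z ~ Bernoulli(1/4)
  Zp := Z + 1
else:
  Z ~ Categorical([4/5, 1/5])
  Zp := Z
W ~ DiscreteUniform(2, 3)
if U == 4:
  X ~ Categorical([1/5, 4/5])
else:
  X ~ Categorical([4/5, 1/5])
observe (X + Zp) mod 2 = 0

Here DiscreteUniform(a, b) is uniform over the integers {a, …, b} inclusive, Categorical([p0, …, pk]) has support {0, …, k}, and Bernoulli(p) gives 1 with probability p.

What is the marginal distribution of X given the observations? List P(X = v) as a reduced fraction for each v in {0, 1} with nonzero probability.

P(X=0) = 63/101, P(X=1) = 38/101

Enumerate traces; 36 have nonzero weight after conditioning:
  (Y=0, U=2, Z=0, W=2, X=1) weight 1/80
  (Y=0, U=2, Z=0, W=3, X=1) weight 1/80
  (Y=0, U=2, Z=1, W=2, X=0) weight 1/60
  (Y=0, U=2, Z=1, W=3, X=0) weight 1/60
  (Y=0, U=3, Z=0, W=2, X=1) weight 1/80
  (Y=0, U=3, Z=0, W=3, X=1) weight 1/80
  (Y=0, U=3, Z=1, W=2, X=0) weight 1/60
  (Y=0, U=3, Z=1, W=3, X=0) weight 1/60
  … 28 more
Group by X:
  weight(X=0) = 63/200
  weight(X=1) = 19/100
Total weight = 63/200 + 19/100 = 101/200
P(X=0 | obs) = 63/200 / 101/200 = 63/101
P(X=1 | obs) = 19/100 / 101/200 = 38/101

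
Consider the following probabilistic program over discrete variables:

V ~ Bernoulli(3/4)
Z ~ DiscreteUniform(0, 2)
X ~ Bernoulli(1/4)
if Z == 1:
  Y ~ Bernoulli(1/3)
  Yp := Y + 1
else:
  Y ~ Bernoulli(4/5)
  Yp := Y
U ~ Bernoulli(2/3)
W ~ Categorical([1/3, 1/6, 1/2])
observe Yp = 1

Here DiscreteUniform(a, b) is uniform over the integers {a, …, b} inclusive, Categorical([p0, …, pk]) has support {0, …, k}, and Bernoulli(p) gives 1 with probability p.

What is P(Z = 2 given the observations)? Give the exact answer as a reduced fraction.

P(Z = 2 | obs) = 6/17

Enumerate traces; 72 have nonzero weight after conditioning:
  (V=0, Z=0, X=0, Y=1, U=0, W=0) weight 1/180
  (V=0, Z=0, X=0, Y=1, U=0, W=1) weight 1/360
  (V=0, Z=0, X=0, Y=1, U=0, W=2) weight 1/120
  (V=0, Z=0, X=0, Y=1, U=1, W=0) weight 1/90
  (V=0, Z=0, X=0, Y=1, U=1, W=1) weight 1/180
  (V=0, Z=0, X=0, Y=1, U=1, W=2) weight 1/60
  (V=0, Z=0, X=1, Y=1, U=0, W=0) weight 1/540
  (V=0, Z=0, X=1, Y=1, U=0, W=1) weight 1/1080
  (V=0, Z=1, X=0, Y=0, U=0, W=0) weight 1/216
  (V=0, Z=2, X=0, Y=1, U=0, W=0) weight 1/180
  … 62 more
Group by Z:
  weight(Z=0) = 4/15
  weight(Z=1) = 2/9
  weight(Z=2) = 4/15
Total weight = 4/15 + 2/9 + 4/15 = 34/45
P(Z=0 | obs) = 4/15 / 34/45 = 6/17
P(Z=1 | obs) = 2/9 / 34/45 = 5/17
P(Z=2 | obs) = 4/15 / 34/45 = 6/17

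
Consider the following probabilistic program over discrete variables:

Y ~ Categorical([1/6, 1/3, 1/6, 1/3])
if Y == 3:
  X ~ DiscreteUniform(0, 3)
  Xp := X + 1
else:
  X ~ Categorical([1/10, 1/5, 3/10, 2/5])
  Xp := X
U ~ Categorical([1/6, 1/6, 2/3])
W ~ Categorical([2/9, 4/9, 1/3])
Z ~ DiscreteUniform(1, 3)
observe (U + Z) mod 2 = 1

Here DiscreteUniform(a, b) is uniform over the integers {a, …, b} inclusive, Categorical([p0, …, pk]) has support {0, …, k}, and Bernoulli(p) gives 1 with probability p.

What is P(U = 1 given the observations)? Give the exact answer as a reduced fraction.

Enumerate traces; 240 have nonzero weight after conditioning:
  (Y=0, X=0, U=0, W=0, Z=1) weight 1/4860
  (Y=0, X=0, U=0, W=0, Z=3) weight 1/4860
  (Y=0, X=0, U=0, W=1, Z=1) weight 1/2430
  (Y=0, X=0, U=0, W=1, Z=3) weight 1/2430
  (Y=0, X=0, U=0, W=2, Z=1) weight 1/3240
  (Y=0, X=0, U=0, W=2, Z=3) weight 1/3240
  (Y=0, X=0, U=1, W=0, Z=2) weight 1/4860
  (Y=0, X=0, U=1, W=1, Z=2) weight 1/2430
  (Y=0, X=0, U=2, W=0, Z=1) weight 1/1215
  … 231 more
Group by U:
  weight(U=0) = 1/9
  weight(U=1) = 1/18
  weight(U=2) = 4/9
Total weight = 1/9 + 1/18 + 4/9 = 11/18
P(U=0 | obs) = 1/9 / 11/18 = 2/11
P(U=1 | obs) = 1/18 / 11/18 = 1/11
P(U=2 | obs) = 4/9 / 11/18 = 8/11

P(U = 1 | obs) = 1/11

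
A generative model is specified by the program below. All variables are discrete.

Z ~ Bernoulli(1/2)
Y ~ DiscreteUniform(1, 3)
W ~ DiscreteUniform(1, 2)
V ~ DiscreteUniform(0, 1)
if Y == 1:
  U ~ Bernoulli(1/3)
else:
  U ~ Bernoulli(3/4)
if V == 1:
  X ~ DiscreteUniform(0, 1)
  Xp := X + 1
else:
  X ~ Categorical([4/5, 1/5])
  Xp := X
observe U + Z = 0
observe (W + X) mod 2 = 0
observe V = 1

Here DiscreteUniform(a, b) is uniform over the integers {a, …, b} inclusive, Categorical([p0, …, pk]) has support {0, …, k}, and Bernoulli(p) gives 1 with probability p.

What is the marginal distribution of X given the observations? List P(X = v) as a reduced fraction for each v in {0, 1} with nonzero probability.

Enumerate traces; 6 have nonzero weight after conditioning:
  (Z=0, Y=1, W=1, V=1, U=0, X=1) weight 1/72
  (Z=0, Y=1, W=2, V=1, U=0, X=0) weight 1/72
  (Z=0, Y=2, W=1, V=1, U=0, X=1) weight 1/192
  (Z=0, Y=2, W=2, V=1, U=0, X=0) weight 1/192
  (Z=0, Y=3, W=1, V=1, U=0, X=1) weight 1/192
  (Z=0, Y=3, W=2, V=1, U=0, X=0) weight 1/192
Group by X:
  weight(X=0) = 7/288
  weight(X=1) = 7/288
Total weight = 7/288 + 7/288 = 7/144
P(X=0 | obs) = 7/288 / 7/144 = 1/2
P(X=1 | obs) = 7/288 / 7/144 = 1/2

P(X=0) = 1/2, P(X=1) = 1/2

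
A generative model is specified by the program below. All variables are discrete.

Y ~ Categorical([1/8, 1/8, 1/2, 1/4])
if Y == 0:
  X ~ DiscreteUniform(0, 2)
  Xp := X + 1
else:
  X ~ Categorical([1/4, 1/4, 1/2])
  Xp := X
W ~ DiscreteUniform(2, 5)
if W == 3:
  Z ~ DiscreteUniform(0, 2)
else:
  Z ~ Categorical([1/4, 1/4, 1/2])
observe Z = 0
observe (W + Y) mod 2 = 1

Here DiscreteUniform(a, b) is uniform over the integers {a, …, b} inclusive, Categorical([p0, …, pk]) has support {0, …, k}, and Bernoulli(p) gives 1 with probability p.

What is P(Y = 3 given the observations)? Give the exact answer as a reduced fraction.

P(Y = 3 | obs) = 12/53

Enumerate traces; 24 have nonzero weight after conditioning:
  (Y=0, X=0, W=3, Z=0) weight 1/288
  (Y=0, X=0, W=5, Z=0) weight 1/384
  (Y=0, X=1, W=3, Z=0) weight 1/288
  (Y=0, X=1, W=5, Z=0) weight 1/384
  (Y=0, X=2, W=3, Z=0) weight 1/288
  (Y=0, X=2, W=5, Z=0) weight 1/384
  (Y=1, X=0, W=2, Z=0) weight 1/512
  (Y=1, X=0, W=4, Z=0) weight 1/512
  (Y=2, X=0, W=3, Z=0) weight 1/96
  (Y=3, X=0, W=2, Z=0) weight 1/256
  … 14 more
Group by Y:
  weight(Y=0) = 7/384
  weight(Y=1) = 1/64
  weight(Y=2) = 7/96
  weight(Y=3) = 1/32
Total weight = 7/384 + 1/64 + 7/96 + 1/32 = 53/384
P(Y=0 | obs) = 7/384 / 53/384 = 7/53
P(Y=1 | obs) = 1/64 / 53/384 = 6/53
P(Y=2 | obs) = 7/96 / 53/384 = 28/53
P(Y=3 | obs) = 1/32 / 53/384 = 12/53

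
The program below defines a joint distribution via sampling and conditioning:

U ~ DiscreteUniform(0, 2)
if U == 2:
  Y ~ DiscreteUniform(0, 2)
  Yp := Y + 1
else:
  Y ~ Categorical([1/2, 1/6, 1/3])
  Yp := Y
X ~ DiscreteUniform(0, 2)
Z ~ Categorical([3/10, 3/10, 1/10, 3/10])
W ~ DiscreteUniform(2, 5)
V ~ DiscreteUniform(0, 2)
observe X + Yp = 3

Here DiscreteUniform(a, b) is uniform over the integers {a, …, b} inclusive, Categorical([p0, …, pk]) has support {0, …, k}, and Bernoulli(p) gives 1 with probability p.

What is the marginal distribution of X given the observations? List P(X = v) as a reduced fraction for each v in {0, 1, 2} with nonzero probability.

Enumerate traces; 336 have nonzero weight after conditioning:
  (U=0, Y=1, X=2, Z=0, W=2, V=0) weight 1/2160
  (U=0, Y=1, X=2, Z=0, W=2, V=1) weight 1/2160
  (U=0, Y=1, X=2, Z=0, W=2, V=2) weight 1/2160
  (U=0, Y=1, X=2, Z=0, W=3, V=0) weight 1/2160
  (U=0, Y=1, X=2, Z=0, W=3, V=1) weight 1/2160
  (U=0, Y=1, X=2, Z=0, W=3, V=2) weight 1/2160
  (U=0, Y=1, X=2, Z=0, W=4, V=0) weight 1/2160
  (U=0, Y=1, X=2, Z=0, W=4, V=1) weight 1/2160
  (U=0, Y=2, X=1, Z=0, W=2, V=0) weight 1/1080
  (U=2, Y=2, X=0, Z=0, W=2, V=0) weight 1/1080
  … 326 more
Group by X:
  weight(X=0) = 1/27
  weight(X=1) = 1/9
  weight(X=2) = 2/27
Total weight = 1/27 + 1/9 + 2/27 = 2/9
P(X=0 | obs) = 1/27 / 2/9 = 1/6
P(X=1 | obs) = 1/9 / 2/9 = 1/2
P(X=2 | obs) = 2/27 / 2/9 = 1/3

P(X=0) = 1/6, P(X=1) = 1/2, P(X=2) = 1/3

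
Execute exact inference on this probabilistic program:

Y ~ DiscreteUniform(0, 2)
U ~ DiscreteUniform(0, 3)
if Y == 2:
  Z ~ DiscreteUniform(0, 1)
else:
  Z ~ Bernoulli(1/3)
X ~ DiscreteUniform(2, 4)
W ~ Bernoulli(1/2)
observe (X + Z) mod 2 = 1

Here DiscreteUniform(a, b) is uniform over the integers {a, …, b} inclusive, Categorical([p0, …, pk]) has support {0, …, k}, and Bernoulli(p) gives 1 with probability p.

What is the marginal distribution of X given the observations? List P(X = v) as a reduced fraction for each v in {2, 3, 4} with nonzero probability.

Enumerate traces; 72 have nonzero weight after conditioning:
  (Y=0, U=0, Z=0, X=3, W=0) weight 1/108
  (Y=0, U=0, Z=0, X=3, W=1) weight 1/108
  (Y=0, U=0, Z=1, X=2, W=0) weight 1/216
  (Y=0, U=0, Z=1, X=2, W=1) weight 1/216
  (Y=0, U=0, Z=1, X=4, W=0) weight 1/216
  (Y=0, U=0, Z=1, X=4, W=1) weight 1/216
  (Y=0, U=1, Z=0, X=3, W=0) weight 1/108
  (Y=0, U=1, Z=0, X=3, W=1) weight 1/108
  … 64 more
Group by X:
  weight(X=2) = 7/54
  weight(X=3) = 11/54
  weight(X=4) = 7/54
Total weight = 7/54 + 11/54 + 7/54 = 25/54
P(X=2 | obs) = 7/54 / 25/54 = 7/25
P(X=3 | obs) = 11/54 / 25/54 = 11/25
P(X=4 | obs) = 7/54 / 25/54 = 7/25

P(X=2) = 7/25, P(X=3) = 11/25, P(X=4) = 7/25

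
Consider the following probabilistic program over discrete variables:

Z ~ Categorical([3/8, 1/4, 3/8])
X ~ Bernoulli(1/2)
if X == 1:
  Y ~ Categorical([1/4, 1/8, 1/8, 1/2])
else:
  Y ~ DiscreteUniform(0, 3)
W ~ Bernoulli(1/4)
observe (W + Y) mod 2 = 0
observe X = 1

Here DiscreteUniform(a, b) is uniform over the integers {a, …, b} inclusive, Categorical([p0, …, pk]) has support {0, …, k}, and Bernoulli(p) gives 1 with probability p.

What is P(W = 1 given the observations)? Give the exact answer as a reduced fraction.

P(W = 1 | obs) = 5/14

Enumerate traces; 12 have nonzero weight after conditioning:
  (Z=0, X=1, Y=0, W=0) weight 9/256
  (Z=0, X=1, Y=1, W=1) weight 3/512
  (Z=0, X=1, Y=2, W=0) weight 9/512
  (Z=0, X=1, Y=3, W=1) weight 3/128
  (Z=1, X=1, Y=0, W=0) weight 3/128
  (Z=1, X=1, Y=1, W=1) weight 1/256
  (Z=1, X=1, Y=2, W=0) weight 3/256
  (Z=1, X=1, Y=3, W=1) weight 1/64
  … 4 more
Group by W:
  weight(W=0) = 9/64
  weight(W=1) = 5/64
Total weight = 9/64 + 5/64 = 7/32
P(W=0 | obs) = 9/64 / 7/32 = 9/14
P(W=1 | obs) = 5/64 / 7/32 = 5/14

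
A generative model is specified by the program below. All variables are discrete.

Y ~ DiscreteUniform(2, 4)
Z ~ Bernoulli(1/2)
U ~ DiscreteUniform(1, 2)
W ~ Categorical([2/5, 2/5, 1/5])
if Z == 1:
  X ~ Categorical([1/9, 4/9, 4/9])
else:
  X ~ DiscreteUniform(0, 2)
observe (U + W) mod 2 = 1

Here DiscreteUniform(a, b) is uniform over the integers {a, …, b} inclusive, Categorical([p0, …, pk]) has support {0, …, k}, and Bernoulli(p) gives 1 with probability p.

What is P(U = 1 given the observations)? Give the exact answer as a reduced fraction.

Enumerate traces; 54 have nonzero weight after conditioning:
  (Y=2, Z=0, U=1, W=0, X=0) weight 1/90
  (Y=2, Z=0, U=1, W=0, X=1) weight 1/90
  (Y=2, Z=0, U=1, W=0, X=2) weight 1/90
  (Y=2, Z=0, U=1, W=2, X=0) weight 1/180
  (Y=2, Z=0, U=1, W=2, X=1) weight 1/180
  (Y=2, Z=0, U=1, W=2, X=2) weight 1/180
  (Y=2, Z=0, U=2, W=1, X=0) weight 1/90
  (Y=2, Z=0, U=2, W=1, X=1) weight 1/90
  … 46 more
Group by U:
  weight(U=1) = 3/10
  weight(U=2) = 1/5
Total weight = 3/10 + 1/5 = 1/2
P(U=1 | obs) = 3/10 / 1/2 = 3/5
P(U=2 | obs) = 1/5 / 1/2 = 2/5

P(U = 1 | obs) = 3/5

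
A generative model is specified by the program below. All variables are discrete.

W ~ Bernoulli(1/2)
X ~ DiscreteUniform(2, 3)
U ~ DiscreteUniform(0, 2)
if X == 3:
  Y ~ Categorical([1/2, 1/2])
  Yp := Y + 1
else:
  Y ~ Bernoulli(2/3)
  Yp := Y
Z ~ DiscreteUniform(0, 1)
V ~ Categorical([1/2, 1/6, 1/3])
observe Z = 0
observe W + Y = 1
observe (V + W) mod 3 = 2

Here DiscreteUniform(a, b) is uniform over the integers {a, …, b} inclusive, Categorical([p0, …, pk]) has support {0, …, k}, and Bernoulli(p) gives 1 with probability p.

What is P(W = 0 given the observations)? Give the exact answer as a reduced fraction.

P(W = 0 | obs) = 14/19

Enumerate traces; 12 have nonzero weight after conditioning:
  (W=0, X=2, U=0, Y=1, Z=0, V=2) weight 1/108
  (W=0, X=2, U=1, Y=1, Z=0, V=2) weight 1/108
  (W=0, X=2, U=2, Y=1, Z=0, V=2) weight 1/108
  (W=0, X=3, U=0, Y=1, Z=0, V=2) weight 1/144
  (W=0, X=3, U=1, Y=1, Z=0, V=2) weight 1/144
  (W=0, X=3, U=2, Y=1, Z=0, V=2) weight 1/144
  (W=1, X=2, U=0, Y=0, Z=0, V=1) weight 1/432
  (W=1, X=2, U=1, Y=0, Z=0, V=1) weight 1/432
  … 4 more
Group by W:
  weight(W=0) = 7/144
  weight(W=1) = 5/288
Total weight = 7/144 + 5/288 = 19/288
P(W=0 | obs) = 7/144 / 19/288 = 14/19
P(W=1 | obs) = 5/288 / 19/288 = 5/19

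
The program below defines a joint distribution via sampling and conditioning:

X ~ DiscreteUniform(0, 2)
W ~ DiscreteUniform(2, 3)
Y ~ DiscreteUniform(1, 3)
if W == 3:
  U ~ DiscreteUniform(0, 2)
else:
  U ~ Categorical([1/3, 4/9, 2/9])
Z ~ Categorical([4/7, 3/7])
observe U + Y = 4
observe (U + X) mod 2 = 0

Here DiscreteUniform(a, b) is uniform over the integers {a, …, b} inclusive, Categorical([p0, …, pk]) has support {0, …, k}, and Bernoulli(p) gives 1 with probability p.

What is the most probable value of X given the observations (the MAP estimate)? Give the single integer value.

Enumerate traces; 12 have nonzero weight after conditioning:
  (X=0, W=2, Y=2, U=2, Z=0) weight 4/567
  (X=0, W=2, Y=2, U=2, Z=1) weight 1/189
  (X=0, W=3, Y=2, U=2, Z=0) weight 2/189
  (X=0, W=3, Y=2, U=2, Z=1) weight 1/126
  (X=1, W=2, Y=3, U=1, Z=0) weight 8/567
  (X=1, W=2, Y=3, U=1, Z=1) weight 2/189
  (X=1, W=3, Y=3, U=1, Z=0) weight 2/189
  (X=1, W=3, Y=3, U=1, Z=1) weight 1/126
  (X=2, W=2, Y=2, U=2, Z=0) weight 4/567
  … 3 more
Group by X:
  weight(X=0) = 5/162
  weight(X=1) = 7/162
  weight(X=2) = 5/162
Total weight = 5/162 + 7/162 + 5/162 = 17/162
P(X=0 | obs) = 5/162 / 17/162 = 5/17
P(X=1 | obs) = 7/162 / 17/162 = 7/17
P(X=2 | obs) = 5/162 / 17/162 = 5/17
argmax = 1

argmax_v P(X = v | obs) = 1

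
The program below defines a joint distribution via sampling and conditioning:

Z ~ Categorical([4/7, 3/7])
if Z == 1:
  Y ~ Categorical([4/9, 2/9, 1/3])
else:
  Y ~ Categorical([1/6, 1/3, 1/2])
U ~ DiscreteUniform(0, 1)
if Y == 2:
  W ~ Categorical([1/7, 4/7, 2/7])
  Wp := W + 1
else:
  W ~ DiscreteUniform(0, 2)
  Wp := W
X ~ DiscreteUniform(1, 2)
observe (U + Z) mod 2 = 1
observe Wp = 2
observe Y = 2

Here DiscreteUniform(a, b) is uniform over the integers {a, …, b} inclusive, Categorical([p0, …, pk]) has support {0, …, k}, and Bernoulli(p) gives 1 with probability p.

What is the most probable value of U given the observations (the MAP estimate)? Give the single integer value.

argmax_v P(U = v | obs) = 1

Enumerate traces; 4 have nonzero weight after conditioning:
  (Z=0, Y=2, U=1, W=1, X=1) weight 2/49
  (Z=0, Y=2, U=1, W=1, X=2) weight 2/49
  (Z=1, Y=2, U=0, W=1, X=1) weight 1/49
  (Z=1, Y=2, U=0, W=1, X=2) weight 1/49
Group by U:
  weight(U=0) = 2/49
  weight(U=1) = 4/49
Total weight = 2/49 + 4/49 = 6/49
P(U=0 | obs) = 2/49 / 6/49 = 1/3
P(U=1 | obs) = 4/49 / 6/49 = 2/3
argmax = 1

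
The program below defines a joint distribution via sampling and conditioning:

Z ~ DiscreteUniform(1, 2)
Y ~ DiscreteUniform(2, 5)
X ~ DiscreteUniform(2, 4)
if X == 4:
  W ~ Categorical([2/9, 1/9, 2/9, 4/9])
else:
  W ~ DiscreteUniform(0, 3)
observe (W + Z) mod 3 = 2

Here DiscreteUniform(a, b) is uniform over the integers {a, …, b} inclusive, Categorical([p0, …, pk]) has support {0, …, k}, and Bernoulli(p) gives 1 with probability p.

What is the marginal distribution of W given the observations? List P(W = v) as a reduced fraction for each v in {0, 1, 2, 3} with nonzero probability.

Enumerate traces; 36 have nonzero weight after conditioning:
  (Z=1, Y=2, X=2, W=1) weight 1/96
  (Z=1, Y=2, X=3, W=1) weight 1/96
  (Z=1, Y=2, X=4, W=1) weight 1/216
  (Z=1, Y=3, X=2, W=1) weight 1/96
  (Z=1, Y=3, X=3, W=1) weight 1/96
  (Z=1, Y=3, X=4, W=1) weight 1/216
  (Z=1, Y=4, X=2, W=1) weight 1/96
  (Z=1, Y=4, X=3, W=1) weight 1/96
  (Z=2, Y=2, X=2, W=0) weight 1/96
  (Z=2, Y=2, X=2, W=3) weight 1/96
  … 26 more
Group by W:
  weight(W=0) = 13/108
  weight(W=1) = 11/108
  weight(W=3) = 17/108
Total weight = 13/108 + 11/108 + 17/108 = 41/108
P(W=0 | obs) = 13/108 / 41/108 = 13/41
P(W=1 | obs) = 11/108 / 41/108 = 11/41
P(W=3 | obs) = 17/108 / 41/108 = 17/41

P(W=0) = 13/41, P(W=1) = 11/41, P(W=3) = 17/41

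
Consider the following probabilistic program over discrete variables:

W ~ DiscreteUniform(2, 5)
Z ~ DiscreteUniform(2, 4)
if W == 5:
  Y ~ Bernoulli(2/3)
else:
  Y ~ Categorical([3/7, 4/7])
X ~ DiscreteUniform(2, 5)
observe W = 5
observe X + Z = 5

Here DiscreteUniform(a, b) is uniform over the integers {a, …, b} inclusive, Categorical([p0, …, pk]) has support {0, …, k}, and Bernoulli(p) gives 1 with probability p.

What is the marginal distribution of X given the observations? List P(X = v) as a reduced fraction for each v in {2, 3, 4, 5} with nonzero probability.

P(X=2) = 1/2, P(X=3) = 1/2

Enumerate traces; 4 have nonzero weight after conditioning:
  (W=5, Z=2, Y=0, X=3) weight 1/144
  (W=5, Z=2, Y=1, X=3) weight 1/72
  (W=5, Z=3, Y=0, X=2) weight 1/144
  (W=5, Z=3, Y=1, X=2) weight 1/72
Group by X:
  weight(X=2) = 1/48
  weight(X=3) = 1/48
Total weight = 1/48 + 1/48 = 1/24
P(X=2 | obs) = 1/48 / 1/24 = 1/2
P(X=3 | obs) = 1/48 / 1/24 = 1/2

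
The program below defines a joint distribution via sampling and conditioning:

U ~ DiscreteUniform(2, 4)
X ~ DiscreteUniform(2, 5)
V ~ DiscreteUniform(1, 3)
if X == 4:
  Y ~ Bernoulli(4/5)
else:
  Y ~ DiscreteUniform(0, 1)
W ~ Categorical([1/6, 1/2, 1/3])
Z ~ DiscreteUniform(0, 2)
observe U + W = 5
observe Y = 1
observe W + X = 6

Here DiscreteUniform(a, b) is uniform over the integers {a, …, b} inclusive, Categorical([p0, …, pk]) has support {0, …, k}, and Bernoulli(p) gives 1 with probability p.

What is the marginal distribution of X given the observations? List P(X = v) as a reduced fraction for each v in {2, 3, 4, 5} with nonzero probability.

Enumerate traces; 18 have nonzero weight after conditioning:
  (U=3, X=4, V=1, Y=1, W=2, Z=0) weight 1/405
  (U=3, X=4, V=1, Y=1, W=2, Z=1) weight 1/405
  (U=3, X=4, V=1, Y=1, W=2, Z=2) weight 1/405
  (U=3, X=4, V=2, Y=1, W=2, Z=0) weight 1/405
  (U=3, X=4, V=2, Y=1, W=2, Z=1) weight 1/405
  (U=3, X=4, V=2, Y=1, W=2, Z=2) weight 1/405
  (U=3, X=4, V=3, Y=1, W=2, Z=0) weight 1/405
  (U=3, X=4, V=3, Y=1, W=2, Z=1) weight 1/405
  (U=4, X=5, V=1, Y=1, W=1, Z=0) weight 1/432
  … 9 more
Group by X:
  weight(X=4) = 1/45
  weight(X=5) = 1/48
Total weight = 1/45 + 1/48 = 31/720
P(X=4 | obs) = 1/45 / 31/720 = 16/31
P(X=5 | obs) = 1/48 / 31/720 = 15/31

P(X=4) = 16/31, P(X=5) = 15/31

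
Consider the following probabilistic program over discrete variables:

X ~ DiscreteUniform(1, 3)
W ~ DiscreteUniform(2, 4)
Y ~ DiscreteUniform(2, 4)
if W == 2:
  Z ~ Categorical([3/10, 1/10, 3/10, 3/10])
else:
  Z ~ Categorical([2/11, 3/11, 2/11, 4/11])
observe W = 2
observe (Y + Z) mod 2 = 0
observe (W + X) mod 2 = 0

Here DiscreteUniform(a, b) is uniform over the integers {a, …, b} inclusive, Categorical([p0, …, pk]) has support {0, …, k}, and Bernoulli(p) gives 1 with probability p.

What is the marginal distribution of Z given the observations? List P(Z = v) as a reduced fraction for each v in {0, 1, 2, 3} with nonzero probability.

P(Z=0) = 3/8, P(Z=1) = 1/16, P(Z=2) = 3/8, P(Z=3) = 3/16

Enumerate traces; 6 have nonzero weight after conditioning:
  (X=2, W=2, Y=2, Z=0) weight 1/90
  (X=2, W=2, Y=2, Z=2) weight 1/90
  (X=2, W=2, Y=3, Z=1) weight 1/270
  (X=2, W=2, Y=3, Z=3) weight 1/90
  (X=2, W=2, Y=4, Z=0) weight 1/90
  (X=2, W=2, Y=4, Z=2) weight 1/90
Group by Z:
  weight(Z=0) = 1/45
  weight(Z=1) = 1/270
  weight(Z=2) = 1/45
  weight(Z=3) = 1/90
Total weight = 1/45 + 1/270 + 1/45 + 1/90 = 8/135
P(Z=0 | obs) = 1/45 / 8/135 = 3/8
P(Z=1 | obs) = 1/270 / 8/135 = 1/16
P(Z=2 | obs) = 1/45 / 8/135 = 3/8
P(Z=3 | obs) = 1/90 / 8/135 = 3/16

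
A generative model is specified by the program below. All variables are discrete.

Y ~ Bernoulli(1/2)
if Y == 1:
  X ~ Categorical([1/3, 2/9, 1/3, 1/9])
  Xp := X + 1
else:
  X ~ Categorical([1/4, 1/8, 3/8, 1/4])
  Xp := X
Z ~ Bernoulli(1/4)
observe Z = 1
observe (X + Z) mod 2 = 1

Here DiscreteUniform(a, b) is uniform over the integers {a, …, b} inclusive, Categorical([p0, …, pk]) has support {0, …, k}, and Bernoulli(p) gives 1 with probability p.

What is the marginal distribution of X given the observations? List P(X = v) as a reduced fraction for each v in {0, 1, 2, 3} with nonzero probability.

Enumerate traces; 4 have nonzero weight after conditioning:
  (Y=0, X=0, Z=1) weight 1/32
  (Y=0, X=2, Z=1) weight 3/64
  (Y=1, X=0, Z=1) weight 1/24
  (Y=1, X=2, Z=1) weight 1/24
Group by X:
  weight(X=0) = 7/96
  weight(X=2) = 17/192
Total weight = 7/96 + 17/192 = 31/192
P(X=0 | obs) = 7/96 / 31/192 = 14/31
P(X=2 | obs) = 17/192 / 31/192 = 17/31

P(X=0) = 14/31, P(X=2) = 17/31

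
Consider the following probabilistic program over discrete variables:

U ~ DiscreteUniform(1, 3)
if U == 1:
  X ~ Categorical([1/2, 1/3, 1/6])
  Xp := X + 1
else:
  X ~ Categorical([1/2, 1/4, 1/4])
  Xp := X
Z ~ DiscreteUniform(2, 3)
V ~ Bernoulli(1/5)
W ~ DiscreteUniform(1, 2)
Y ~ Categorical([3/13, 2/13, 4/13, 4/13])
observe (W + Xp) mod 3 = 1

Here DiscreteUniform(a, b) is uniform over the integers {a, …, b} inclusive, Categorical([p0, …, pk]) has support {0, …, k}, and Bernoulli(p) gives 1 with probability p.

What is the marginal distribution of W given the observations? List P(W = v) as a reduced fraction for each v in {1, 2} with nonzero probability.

Enumerate traces; 96 have nonzero weight after conditioning:
  (U=1, X=1, Z=2, V=0, W=2, Y=0) weight 1/195
  (U=1, X=1, Z=2, V=0, W=2, Y=1) weight 2/585
  (U=1, X=1, Z=2, V=0, W=2, Y=2) weight 4/585
  (U=1, X=1, Z=2, V=0, W=2, Y=3) weight 4/585
  (U=1, X=1, Z=2, V=1, W=2, Y=0) weight 1/780
  (U=1, X=1, Z=2, V=1, W=2, Y=1) weight 1/1170
  (U=1, X=1, Z=2, V=1, W=2, Y=2) weight 1/585
  (U=1, X=1, Z=2, V=1, W=2, Y=3) weight 1/585
  (U=1, X=2, Z=2, V=0, W=1, Y=0) weight 1/390
  … 87 more
Group by W:
  weight(W=1) = 7/36
  weight(W=2) = 5/36
Total weight = 7/36 + 5/36 = 1/3
P(W=1 | obs) = 7/36 / 1/3 = 7/12
P(W=2 | obs) = 5/36 / 1/3 = 5/12

P(W=1) = 7/12, P(W=2) = 5/12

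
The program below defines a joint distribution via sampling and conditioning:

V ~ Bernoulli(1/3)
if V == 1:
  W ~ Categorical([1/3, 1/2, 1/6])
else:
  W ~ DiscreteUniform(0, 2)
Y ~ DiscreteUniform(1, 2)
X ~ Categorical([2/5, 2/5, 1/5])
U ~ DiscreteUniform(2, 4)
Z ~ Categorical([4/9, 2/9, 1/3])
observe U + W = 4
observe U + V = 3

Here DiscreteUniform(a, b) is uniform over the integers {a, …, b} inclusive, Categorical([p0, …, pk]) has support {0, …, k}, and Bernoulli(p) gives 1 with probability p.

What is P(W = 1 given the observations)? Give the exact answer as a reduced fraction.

P(W = 1 | obs) = 4/5

Enumerate traces; 36 have nonzero weight after conditioning:
  (V=0, W=1, Y=1, X=0, U=3, Z=0) weight 8/1215
  (V=0, W=1, Y=1, X=0, U=3, Z=1) weight 4/1215
  (V=0, W=1, Y=1, X=0, U=3, Z=2) weight 2/405
  (V=0, W=1, Y=1, X=1, U=3, Z=0) weight 8/1215
  (V=0, W=1, Y=1, X=1, U=3, Z=1) weight 4/1215
  (V=0, W=1, Y=1, X=1, U=3, Z=2) weight 2/405
  (V=0, W=1, Y=1, X=2, U=3, Z=0) weight 4/1215
  (V=0, W=1, Y=1, X=2, U=3, Z=1) weight 2/1215
  (V=1, W=2, Y=1, X=0, U=2, Z=0) weight 2/1215
  … 27 more
Group by W:
  weight(W=1) = 2/27
  weight(W=2) = 1/54
Total weight = 2/27 + 1/54 = 5/54
P(W=1 | obs) = 2/27 / 5/54 = 4/5
P(W=2 | obs) = 1/54 / 5/54 = 1/5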